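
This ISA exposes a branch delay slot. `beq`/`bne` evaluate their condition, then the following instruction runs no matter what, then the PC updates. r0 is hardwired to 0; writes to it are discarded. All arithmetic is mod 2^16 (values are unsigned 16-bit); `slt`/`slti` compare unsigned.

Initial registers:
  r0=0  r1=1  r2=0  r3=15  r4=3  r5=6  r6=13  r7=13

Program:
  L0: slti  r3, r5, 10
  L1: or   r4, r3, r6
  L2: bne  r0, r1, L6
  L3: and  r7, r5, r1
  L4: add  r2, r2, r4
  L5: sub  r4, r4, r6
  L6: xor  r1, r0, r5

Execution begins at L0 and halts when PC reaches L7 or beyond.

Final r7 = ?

0

[0] slti  r3, r5, 10  →  {r0:0, r1:1, r2:0, r3:1, r4:3, r5:6, r6:13, r7:13}
[1] or   r4, r3, r6  →  {r0:0, r1:1, r2:0, r3:1, r4:13, r5:6, r6:13, r7:13}
[2] bne  r0, r1, L6  →  {r0:0, r1:1, r2:0, r3:1, r4:13, r5:6, r6:13, r7:13}  ⟨branch taken⟩
[3] and  r7, r5, r1  →  {r0:0, r1:1, r2:0, r3:1, r4:13, r5:6, r6:13, r7:0}
[6] xor  r1, r0, r5  →  {r0:0, r1:6, r2:0, r3:1, r4:13, r5:6, r6:13, r7:0}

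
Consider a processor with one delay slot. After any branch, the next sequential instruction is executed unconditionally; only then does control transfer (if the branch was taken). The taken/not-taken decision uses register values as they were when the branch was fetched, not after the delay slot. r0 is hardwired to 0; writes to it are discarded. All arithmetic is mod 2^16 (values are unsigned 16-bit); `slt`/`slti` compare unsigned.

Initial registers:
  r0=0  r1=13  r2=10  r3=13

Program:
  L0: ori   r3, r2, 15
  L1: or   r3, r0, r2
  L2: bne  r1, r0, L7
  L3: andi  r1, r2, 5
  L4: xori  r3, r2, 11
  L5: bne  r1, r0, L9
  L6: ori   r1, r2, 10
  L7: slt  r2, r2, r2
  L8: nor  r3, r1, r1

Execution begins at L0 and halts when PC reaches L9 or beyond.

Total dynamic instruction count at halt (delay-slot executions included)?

#0 ori   r3, r2, 15 ; 0/13/10/15
#1 or   r3, r0, r2 ; 0/13/10/10
#2 bne  r1, r0, L7 ; 0/13/10/10 ; →target
#3 andi  r1, r2, 5 ; 0/0/10/10
#7 slt  r2, r2, r2 ; 0/0/0/10
#8 nor  r3, r1, r1 ; 0/0/0/65535

6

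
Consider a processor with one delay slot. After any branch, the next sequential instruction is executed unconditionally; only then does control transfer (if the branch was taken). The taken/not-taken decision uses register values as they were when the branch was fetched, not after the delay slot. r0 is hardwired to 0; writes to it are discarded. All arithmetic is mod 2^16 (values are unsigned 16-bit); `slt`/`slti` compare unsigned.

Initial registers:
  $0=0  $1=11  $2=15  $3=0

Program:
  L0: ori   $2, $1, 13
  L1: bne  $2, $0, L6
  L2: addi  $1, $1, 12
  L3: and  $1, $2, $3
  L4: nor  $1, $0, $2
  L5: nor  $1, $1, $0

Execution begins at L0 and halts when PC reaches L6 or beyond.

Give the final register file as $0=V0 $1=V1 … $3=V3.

PC=0  ori   $2, $1, 13       | $0=0 $1=11 $2=15 $3=0
PC=1  bne  $2, $0, L6        | $0=0 $1=11 $2=15 $3=0  [TAKEN]
PC=2  addi  $1, $1, 12       | $0=0 $1=23 $2=15 $3=0

$0=0 $1=23 $2=15 $3=0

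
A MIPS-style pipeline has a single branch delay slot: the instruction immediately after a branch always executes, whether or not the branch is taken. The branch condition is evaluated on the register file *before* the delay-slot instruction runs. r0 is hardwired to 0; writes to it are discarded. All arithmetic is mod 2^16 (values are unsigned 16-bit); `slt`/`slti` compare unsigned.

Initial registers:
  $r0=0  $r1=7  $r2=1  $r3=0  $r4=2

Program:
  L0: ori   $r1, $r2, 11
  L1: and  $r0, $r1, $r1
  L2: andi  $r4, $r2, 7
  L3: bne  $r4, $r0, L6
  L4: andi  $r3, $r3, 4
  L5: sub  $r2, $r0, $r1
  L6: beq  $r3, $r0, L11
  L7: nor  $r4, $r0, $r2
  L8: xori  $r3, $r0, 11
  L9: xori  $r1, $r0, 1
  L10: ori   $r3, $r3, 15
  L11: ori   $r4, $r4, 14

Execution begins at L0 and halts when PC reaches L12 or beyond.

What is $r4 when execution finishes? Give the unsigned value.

65534

[0] ori   $r1, $r2, 11  →  {$r0:0, $r1:11, $r2:1, $r3:0, $r4:2}
[1] and  $r0, $r1, $r1  →  {$r0:0, $r1:11, $r2:1, $r3:0, $r4:2}
[2] andi  $r4, $r2, 7  →  {$r0:0, $r1:11, $r2:1, $r3:0, $r4:1}
[3] bne  $r4, $r0, L6  →  {$r0:0, $r1:11, $r2:1, $r3:0, $r4:1}  ⟨branch taken⟩
[4] andi  $r3, $r3, 4  →  {$r0:0, $r1:11, $r2:1, $r3:0, $r4:1}
[6] beq  $r3, $r0, L11  →  {$r0:0, $r1:11, $r2:1, $r3:0, $r4:1}  ⟨branch taken⟩
[7] nor  $r4, $r0, $r2  →  {$r0:0, $r1:11, $r2:1, $r3:0, $r4:65534}
[11] ori   $r4, $r4, 14  →  {$r0:0, $r1:11, $r2:1, $r3:0, $r4:65534}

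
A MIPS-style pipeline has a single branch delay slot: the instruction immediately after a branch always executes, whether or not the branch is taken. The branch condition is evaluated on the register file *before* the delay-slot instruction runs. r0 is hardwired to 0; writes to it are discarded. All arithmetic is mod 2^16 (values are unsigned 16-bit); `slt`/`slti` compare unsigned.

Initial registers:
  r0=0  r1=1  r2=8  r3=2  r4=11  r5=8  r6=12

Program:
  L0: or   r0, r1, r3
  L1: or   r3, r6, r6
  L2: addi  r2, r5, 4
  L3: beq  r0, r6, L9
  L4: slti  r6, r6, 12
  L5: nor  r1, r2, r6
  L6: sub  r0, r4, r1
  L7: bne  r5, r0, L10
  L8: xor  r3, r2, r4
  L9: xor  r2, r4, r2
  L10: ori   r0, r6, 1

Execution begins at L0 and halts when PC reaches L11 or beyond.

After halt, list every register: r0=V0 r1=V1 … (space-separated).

r0=0 r1=65523 r2=12 r3=7 r4=11 r5=8 r6=0

  step pc=0: or   r0, r1, r3  regs=(0,1,8,2,11,8,12)
  step pc=1: or   r3, r6, r6  regs=(0,1,8,12,11,8,12)
  step pc=2: addi  r2, r5, 4  regs=(0,1,12,12,11,8,12)
  step pc=3: beq  r0, r6, L9  cond=F  regs=(0,1,12,12,11,8,12)
  step pc=4: slti  r6, r6, 12  regs=(0,1,12,12,11,8,0)
  step pc=5: nor  r1, r2, r6  regs=(0,65523,12,12,11,8,0)
  step pc=6: sub  r0, r4, r1  regs=(0,65523,12,12,11,8,0)
  step pc=7: bne  r5, r0, L10  cond=T  regs=(0,65523,12,12,11,8,0)
  step pc=8: xor  r3, r2, r4  regs=(0,65523,12,7,11,8,0)
  step pc=10: ori   r0, r6, 1  regs=(0,65523,12,7,11,8,0)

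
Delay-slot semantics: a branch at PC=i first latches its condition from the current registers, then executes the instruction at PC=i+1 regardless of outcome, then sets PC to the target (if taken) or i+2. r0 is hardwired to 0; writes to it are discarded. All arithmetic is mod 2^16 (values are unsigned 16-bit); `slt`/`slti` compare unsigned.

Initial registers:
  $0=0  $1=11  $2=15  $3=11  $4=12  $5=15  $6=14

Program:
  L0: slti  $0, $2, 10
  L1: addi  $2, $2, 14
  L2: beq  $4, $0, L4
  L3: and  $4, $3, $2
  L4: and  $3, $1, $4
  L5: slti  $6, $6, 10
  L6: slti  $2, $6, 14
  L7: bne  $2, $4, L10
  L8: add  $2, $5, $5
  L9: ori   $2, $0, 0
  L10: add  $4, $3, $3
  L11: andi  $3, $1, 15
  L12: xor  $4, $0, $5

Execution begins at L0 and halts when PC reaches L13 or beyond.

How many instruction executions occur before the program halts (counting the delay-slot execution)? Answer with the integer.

PC=0  slti  $0, $2, 10       | $0=0 $1=11 $2=15 $3=11 $4=12 $5=15 $6=14
PC=1  addi  $2, $2, 14       | $0=0 $1=11 $2=29 $3=11 $4=12 $5=15 $6=14
PC=2  beq  $4, $0, L4        | $0=0 $1=11 $2=29 $3=11 $4=12 $5=15 $6=14  [not taken]
PC=3  and  $4, $3, $2        | $0=0 $1=11 $2=29 $3=11 $4=9 $5=15 $6=14
PC=4  and  $3, $1, $4        | $0=0 $1=11 $2=29 $3=9 $4=9 $5=15 $6=14
PC=5  slti  $6, $6, 10       | $0=0 $1=11 $2=29 $3=9 $4=9 $5=15 $6=0
PC=6  slti  $2, $6, 14       | $0=0 $1=11 $2=1 $3=9 $4=9 $5=15 $6=0
PC=7  bne  $2, $4, L10       | $0=0 $1=11 $2=1 $3=9 $4=9 $5=15 $6=0  [TAKEN]
PC=8  add  $2, $5, $5        | $0=0 $1=11 $2=30 $3=9 $4=9 $5=15 $6=0
PC=10 add  $4, $3, $3        | $0=0 $1=11 $2=30 $3=9 $4=18 $5=15 $6=0
PC=11 andi  $3, $1, 15       | $0=0 $1=11 $2=30 $3=11 $4=18 $5=15 $6=0
PC=12 xor  $4, $0, $5        | $0=0 $1=11 $2=30 $3=11 $4=15 $5=15 $6=0

12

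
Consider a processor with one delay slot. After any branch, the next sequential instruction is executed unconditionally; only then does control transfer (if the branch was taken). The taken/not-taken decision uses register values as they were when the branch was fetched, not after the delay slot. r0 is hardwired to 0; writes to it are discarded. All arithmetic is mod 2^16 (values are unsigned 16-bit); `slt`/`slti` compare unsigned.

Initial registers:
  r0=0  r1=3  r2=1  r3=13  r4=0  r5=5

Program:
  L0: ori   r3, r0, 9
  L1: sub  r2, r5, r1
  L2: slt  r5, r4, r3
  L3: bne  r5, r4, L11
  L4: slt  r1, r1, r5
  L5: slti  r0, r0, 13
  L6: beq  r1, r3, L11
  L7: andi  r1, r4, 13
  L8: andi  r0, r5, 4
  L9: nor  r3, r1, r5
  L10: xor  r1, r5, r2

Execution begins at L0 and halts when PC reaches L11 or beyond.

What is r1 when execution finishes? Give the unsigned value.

0

[0] ori   r3, r0, 9  →  {r0:0, r1:3, r2:1, r3:9, r4:0, r5:5}
[1] sub  r2, r5, r1  →  {r0:0, r1:3, r2:2, r3:9, r4:0, r5:5}
[2] slt  r5, r4, r3  →  {r0:0, r1:3, r2:2, r3:9, r4:0, r5:1}
[3] bne  r5, r4, L11  →  {r0:0, r1:3, r2:2, r3:9, r4:0, r5:1}  ⟨branch taken⟩
[4] slt  r1, r1, r5  →  {r0:0, r1:0, r2:2, r3:9, r4:0, r5:1}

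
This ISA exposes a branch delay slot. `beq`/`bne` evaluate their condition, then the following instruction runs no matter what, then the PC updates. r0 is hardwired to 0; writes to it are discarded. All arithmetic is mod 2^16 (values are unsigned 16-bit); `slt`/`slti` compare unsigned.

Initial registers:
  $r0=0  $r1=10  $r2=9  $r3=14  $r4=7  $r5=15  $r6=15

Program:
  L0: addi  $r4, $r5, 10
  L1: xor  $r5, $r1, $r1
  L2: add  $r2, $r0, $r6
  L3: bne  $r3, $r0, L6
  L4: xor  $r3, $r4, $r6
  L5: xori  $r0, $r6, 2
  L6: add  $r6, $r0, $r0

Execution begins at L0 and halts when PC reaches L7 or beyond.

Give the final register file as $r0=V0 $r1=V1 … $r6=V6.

$r0=0 $r1=10 $r2=15 $r3=22 $r4=25 $r5=0 $r6=0

PC=0  addi  $r4, $r5, 10     | $r0=0 $r1=10 $r2=9 $r3=14 $r4=25 $r5=15 $r6=15
PC=1  xor  $r5, $r1, $r1     | $r0=0 $r1=10 $r2=9 $r3=14 $r4=25 $r5=0 $r6=15
PC=2  add  $r2, $r0, $r6     | $r0=0 $r1=10 $r2=15 $r3=14 $r4=25 $r5=0 $r6=15
PC=3  bne  $r3, $r0, L6      | $r0=0 $r1=10 $r2=15 $r3=14 $r4=25 $r5=0 $r6=15  [TAKEN]
PC=4  xor  $r3, $r4, $r6     | $r0=0 $r1=10 $r2=15 $r3=22 $r4=25 $r5=0 $r6=15
PC=6  add  $r6, $r0, $r0     | $r0=0 $r1=10 $r2=15 $r3=22 $r4=25 $r5=0 $r6=0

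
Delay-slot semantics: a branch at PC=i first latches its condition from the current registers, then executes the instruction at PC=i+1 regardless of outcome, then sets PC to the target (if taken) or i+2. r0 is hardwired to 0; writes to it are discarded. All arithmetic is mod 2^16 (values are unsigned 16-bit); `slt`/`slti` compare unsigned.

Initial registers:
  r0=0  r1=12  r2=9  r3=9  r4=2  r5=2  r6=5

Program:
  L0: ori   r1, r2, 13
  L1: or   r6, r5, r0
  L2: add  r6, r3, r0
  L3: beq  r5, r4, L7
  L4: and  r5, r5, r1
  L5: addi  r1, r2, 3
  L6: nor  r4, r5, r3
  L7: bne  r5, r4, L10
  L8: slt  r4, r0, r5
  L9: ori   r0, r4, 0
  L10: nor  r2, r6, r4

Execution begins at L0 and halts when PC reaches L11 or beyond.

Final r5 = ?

0

  step pc=0: ori   r1, r2, 13  regs=(0,13,9,9,2,2,5)
  step pc=1: or   r6, r5, r0  regs=(0,13,9,9,2,2,2)
  step pc=2: add  r6, r3, r0  regs=(0,13,9,9,2,2,9)
  step pc=3: beq  r5, r4, L7  cond=T  regs=(0,13,9,9,2,2,9)
  step pc=4: and  r5, r5, r1  regs=(0,13,9,9,2,0,9)
  step pc=7: bne  r5, r4, L10  cond=T  regs=(0,13,9,9,2,0,9)
  step pc=8: slt  r4, r0, r5  regs=(0,13,9,9,0,0,9)
  step pc=10: nor  r2, r6, r4  regs=(0,13,65526,9,0,0,9)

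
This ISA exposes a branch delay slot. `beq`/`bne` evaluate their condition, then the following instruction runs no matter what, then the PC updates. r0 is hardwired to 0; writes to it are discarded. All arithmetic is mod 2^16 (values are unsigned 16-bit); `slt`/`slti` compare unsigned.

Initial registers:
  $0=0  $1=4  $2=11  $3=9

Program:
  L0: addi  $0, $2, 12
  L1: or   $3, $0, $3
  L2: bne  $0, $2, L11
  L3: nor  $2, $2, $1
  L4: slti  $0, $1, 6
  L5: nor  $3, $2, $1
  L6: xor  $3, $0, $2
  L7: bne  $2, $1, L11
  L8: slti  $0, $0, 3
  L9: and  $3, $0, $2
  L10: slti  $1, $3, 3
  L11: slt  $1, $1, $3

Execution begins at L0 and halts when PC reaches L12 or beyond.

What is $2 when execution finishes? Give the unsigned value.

  step pc=0: addi  $0, $2, 12  regs=(0,4,11,9)
  step pc=1: or   $3, $0, $3  regs=(0,4,11,9)
  step pc=2: bne  $0, $2, L11  cond=T  regs=(0,4,11,9)
  step pc=3: nor  $2, $2, $1  regs=(0,4,65520,9)
  step pc=11: slt  $1, $1, $3  regs=(0,1,65520,9)

65520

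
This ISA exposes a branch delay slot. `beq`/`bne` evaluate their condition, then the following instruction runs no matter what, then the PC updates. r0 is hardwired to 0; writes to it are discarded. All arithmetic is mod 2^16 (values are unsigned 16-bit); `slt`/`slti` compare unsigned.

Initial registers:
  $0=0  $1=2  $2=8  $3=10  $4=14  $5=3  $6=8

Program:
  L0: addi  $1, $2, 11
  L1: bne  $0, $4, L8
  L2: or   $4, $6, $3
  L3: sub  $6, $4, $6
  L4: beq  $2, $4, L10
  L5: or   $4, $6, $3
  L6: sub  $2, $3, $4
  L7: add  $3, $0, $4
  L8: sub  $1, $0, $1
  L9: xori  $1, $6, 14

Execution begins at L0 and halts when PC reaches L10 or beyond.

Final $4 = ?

10

  step pc=0: addi  $1, $2, 11  regs=(0,19,8,10,14,3,8)
  step pc=1: bne  $0, $4, L8  cond=T  regs=(0,19,8,10,14,3,8)
  step pc=2: or   $4, $6, $3  regs=(0,19,8,10,10,3,8)
  step pc=8: sub  $1, $0, $1  regs=(0,65517,8,10,10,3,8)
  step pc=9: xori  $1, $6, 14  regs=(0,6,8,10,10,3,8)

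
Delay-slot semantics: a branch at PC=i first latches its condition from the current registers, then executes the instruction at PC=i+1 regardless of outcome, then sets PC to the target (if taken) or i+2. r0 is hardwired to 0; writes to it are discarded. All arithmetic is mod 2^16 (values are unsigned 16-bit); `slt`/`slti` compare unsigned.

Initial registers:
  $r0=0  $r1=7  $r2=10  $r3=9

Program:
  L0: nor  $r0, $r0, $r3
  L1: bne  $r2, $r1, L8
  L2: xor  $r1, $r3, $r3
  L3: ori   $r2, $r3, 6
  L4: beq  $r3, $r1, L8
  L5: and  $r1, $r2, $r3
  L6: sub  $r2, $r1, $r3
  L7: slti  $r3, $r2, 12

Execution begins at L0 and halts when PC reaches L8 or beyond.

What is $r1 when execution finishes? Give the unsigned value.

#0 nor  $r0, $r0, $r3 ; 0/7/10/9
#1 bne  $r2, $r1, L8 ; 0/7/10/9 ; →target
#2 xor  $r1, $r3, $r3 ; 0/0/10/9

0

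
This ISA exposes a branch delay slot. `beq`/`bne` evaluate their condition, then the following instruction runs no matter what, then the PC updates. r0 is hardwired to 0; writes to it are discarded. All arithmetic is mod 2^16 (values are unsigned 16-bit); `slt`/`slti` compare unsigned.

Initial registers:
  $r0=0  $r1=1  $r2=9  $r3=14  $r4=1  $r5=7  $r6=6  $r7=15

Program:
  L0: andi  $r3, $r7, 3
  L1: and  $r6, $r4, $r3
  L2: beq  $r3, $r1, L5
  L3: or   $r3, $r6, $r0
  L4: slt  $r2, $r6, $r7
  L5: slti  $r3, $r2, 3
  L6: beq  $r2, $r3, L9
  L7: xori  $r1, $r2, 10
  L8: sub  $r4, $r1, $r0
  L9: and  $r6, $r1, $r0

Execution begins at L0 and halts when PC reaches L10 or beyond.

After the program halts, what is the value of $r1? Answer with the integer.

11

#0 andi  $r3, $r7, 3 ; 0/1/9/3/1/7/6/15
#1 and  $r6, $r4, $r3 ; 0/1/9/3/1/7/1/15
#2 beq  $r3, $r1, L5 ; 0/1/9/3/1/7/1/15 ; →fallthru
#3 or   $r3, $r6, $r0 ; 0/1/9/1/1/7/1/15
#4 slt  $r2, $r6, $r7 ; 0/1/1/1/1/7/1/15
#5 slti  $r3, $r2, 3 ; 0/1/1/1/1/7/1/15
#6 beq  $r2, $r3, L9 ; 0/1/1/1/1/7/1/15 ; →target
#7 xori  $r1, $r2, 10 ; 0/11/1/1/1/7/1/15
#9 and  $r6, $r1, $r0 ; 0/11/1/1/1/7/0/15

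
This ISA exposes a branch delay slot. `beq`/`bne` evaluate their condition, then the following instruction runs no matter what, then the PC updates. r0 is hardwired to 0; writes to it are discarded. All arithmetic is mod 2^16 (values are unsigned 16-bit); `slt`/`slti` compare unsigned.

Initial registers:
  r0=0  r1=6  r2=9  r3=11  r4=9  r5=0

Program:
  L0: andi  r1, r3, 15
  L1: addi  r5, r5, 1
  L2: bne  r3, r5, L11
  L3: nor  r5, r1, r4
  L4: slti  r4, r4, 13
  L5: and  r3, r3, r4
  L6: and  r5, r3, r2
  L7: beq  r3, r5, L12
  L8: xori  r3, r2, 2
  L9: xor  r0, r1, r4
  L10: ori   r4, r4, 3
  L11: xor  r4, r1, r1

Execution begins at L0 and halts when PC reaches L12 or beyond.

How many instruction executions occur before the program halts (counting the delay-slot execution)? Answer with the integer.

5

#0 andi  r1, r3, 15 ; 0/11/9/11/9/0
#1 addi  r5, r5, 1 ; 0/11/9/11/9/1
#2 bne  r3, r5, L11 ; 0/11/9/11/9/1 ; →target
#3 nor  r5, r1, r4 ; 0/11/9/11/9/65524
#11 xor  r4, r1, r1 ; 0/11/9/11/0/65524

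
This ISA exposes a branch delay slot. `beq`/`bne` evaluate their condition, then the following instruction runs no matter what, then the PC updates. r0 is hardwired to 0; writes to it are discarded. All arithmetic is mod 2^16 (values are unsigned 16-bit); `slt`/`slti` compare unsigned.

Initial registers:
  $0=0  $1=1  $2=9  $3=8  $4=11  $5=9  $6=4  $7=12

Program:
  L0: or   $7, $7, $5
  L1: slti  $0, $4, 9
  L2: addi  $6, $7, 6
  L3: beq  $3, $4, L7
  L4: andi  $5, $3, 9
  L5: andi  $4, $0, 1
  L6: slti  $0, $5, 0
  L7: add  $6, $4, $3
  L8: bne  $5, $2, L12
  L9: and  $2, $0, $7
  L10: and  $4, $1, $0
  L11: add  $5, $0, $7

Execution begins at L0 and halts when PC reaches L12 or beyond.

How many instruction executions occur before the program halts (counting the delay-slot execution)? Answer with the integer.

10

[0] or   $7, $7, $5  →  {$0:0, $1:1, $2:9, $3:8, $4:11, $5:9, $6:4, $7:13}
[1] slti  $0, $4, 9  →  {$0:0, $1:1, $2:9, $3:8, $4:11, $5:9, $6:4, $7:13}
[2] addi  $6, $7, 6  →  {$0:0, $1:1, $2:9, $3:8, $4:11, $5:9, $6:19, $7:13}
[3] beq  $3, $4, L7  →  {$0:0, $1:1, $2:9, $3:8, $4:11, $5:9, $6:19, $7:13}  ⟨branch fallthrough⟩
[4] andi  $5, $3, 9  →  {$0:0, $1:1, $2:9, $3:8, $4:11, $5:8, $6:19, $7:13}
[5] andi  $4, $0, 1  →  {$0:0, $1:1, $2:9, $3:8, $4:0, $5:8, $6:19, $7:13}
[6] slti  $0, $5, 0  →  {$0:0, $1:1, $2:9, $3:8, $4:0, $5:8, $6:19, $7:13}
[7] add  $6, $4, $3  →  {$0:0, $1:1, $2:9, $3:8, $4:0, $5:8, $6:8, $7:13}
[8] bne  $5, $2, L12  →  {$0:0, $1:1, $2:9, $3:8, $4:0, $5:8, $6:8, $7:13}  ⟨branch taken⟩
[9] and  $2, $0, $7  →  {$0:0, $1:1, $2:0, $3:8, $4:0, $5:8, $6:8, $7:13}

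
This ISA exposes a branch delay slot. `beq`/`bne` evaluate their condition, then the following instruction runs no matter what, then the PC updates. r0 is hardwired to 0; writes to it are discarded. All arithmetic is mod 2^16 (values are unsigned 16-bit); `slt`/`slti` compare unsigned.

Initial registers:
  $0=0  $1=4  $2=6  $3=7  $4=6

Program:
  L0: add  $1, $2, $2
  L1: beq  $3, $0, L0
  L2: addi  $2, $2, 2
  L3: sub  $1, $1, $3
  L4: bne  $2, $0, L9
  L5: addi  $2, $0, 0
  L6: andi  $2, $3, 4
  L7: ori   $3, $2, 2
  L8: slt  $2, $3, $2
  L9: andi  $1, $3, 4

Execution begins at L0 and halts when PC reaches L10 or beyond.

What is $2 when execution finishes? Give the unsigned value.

  step pc=0: add  $1, $2, $2  regs=(0,12,6,7,6)
  step pc=1: beq  $3, $0, L0  cond=F  regs=(0,12,6,7,6)
  step pc=2: addi  $2, $2, 2  regs=(0,12,8,7,6)
  step pc=3: sub  $1, $1, $3  regs=(0,5,8,7,6)
  step pc=4: bne  $2, $0, L9  cond=T  regs=(0,5,8,7,6)
  step pc=5: addi  $2, $0, 0  regs=(0,5,0,7,6)
  step pc=9: andi  $1, $3, 4  regs=(0,4,0,7,6)

0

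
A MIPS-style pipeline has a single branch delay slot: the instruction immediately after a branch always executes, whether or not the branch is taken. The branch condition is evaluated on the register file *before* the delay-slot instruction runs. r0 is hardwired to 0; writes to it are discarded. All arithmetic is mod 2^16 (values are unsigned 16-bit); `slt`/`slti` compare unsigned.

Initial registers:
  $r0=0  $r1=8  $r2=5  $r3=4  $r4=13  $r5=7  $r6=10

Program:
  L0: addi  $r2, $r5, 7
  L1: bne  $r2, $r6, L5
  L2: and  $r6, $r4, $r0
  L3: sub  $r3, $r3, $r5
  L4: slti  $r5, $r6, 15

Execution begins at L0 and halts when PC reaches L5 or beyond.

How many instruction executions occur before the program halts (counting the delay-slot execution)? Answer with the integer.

3

PC=0  addi  $r2, $r5, 7      | $r0=0 $r1=8 $r2=14 $r3=4 $r4=13 $r5=7 $r6=10
PC=1  bne  $r2, $r6, L5      | $r0=0 $r1=8 $r2=14 $r3=4 $r4=13 $r5=7 $r6=10  [TAKEN]
PC=2  and  $r6, $r4, $r0     | $r0=0 $r1=8 $r2=14 $r3=4 $r4=13 $r5=7 $r6=0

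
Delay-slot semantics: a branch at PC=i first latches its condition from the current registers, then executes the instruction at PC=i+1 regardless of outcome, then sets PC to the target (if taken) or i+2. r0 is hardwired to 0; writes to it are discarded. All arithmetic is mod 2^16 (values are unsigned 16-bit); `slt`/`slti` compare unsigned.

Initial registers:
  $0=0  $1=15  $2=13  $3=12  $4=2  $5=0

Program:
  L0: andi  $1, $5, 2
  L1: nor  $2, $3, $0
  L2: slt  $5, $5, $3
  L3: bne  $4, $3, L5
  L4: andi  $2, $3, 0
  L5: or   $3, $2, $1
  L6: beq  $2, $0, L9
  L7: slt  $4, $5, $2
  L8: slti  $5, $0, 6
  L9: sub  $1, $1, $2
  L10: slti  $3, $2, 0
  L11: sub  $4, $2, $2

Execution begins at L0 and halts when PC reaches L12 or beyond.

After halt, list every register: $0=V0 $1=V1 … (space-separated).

$0=0 $1=0 $2=0 $3=0 $4=0 $5=1

  step pc=0: andi  $1, $5, 2  regs=(0,0,13,12,2,0)
  step pc=1: nor  $2, $3, $0  regs=(0,0,65523,12,2,0)
  step pc=2: slt  $5, $5, $3  regs=(0,0,65523,12,2,1)
  step pc=3: bne  $4, $3, L5  cond=T  regs=(0,0,65523,12,2,1)
  step pc=4: andi  $2, $3, 0  regs=(0,0,0,12,2,1)
  step pc=5: or   $3, $2, $1  regs=(0,0,0,0,2,1)
  step pc=6: beq  $2, $0, L9  cond=T  regs=(0,0,0,0,2,1)
  step pc=7: slt  $4, $5, $2  regs=(0,0,0,0,0,1)
  step pc=9: sub  $1, $1, $2  regs=(0,0,0,0,0,1)
  step pc=10: slti  $3, $2, 0  regs=(0,0,0,0,0,1)
  step pc=11: sub  $4, $2, $2  regs=(0,0,0,0,0,1)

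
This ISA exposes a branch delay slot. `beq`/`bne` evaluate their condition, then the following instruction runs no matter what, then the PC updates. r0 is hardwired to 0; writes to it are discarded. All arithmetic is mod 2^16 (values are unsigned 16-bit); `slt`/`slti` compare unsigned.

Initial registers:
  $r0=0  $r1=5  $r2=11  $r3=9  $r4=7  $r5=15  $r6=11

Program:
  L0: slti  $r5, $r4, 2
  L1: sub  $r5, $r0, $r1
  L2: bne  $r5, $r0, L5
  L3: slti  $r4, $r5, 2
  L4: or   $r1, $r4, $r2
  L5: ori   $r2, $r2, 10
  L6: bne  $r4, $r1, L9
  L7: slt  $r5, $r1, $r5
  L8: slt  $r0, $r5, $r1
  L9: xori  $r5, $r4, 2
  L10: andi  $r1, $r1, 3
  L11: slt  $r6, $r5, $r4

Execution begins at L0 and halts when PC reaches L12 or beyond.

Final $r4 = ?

#0 slti  $r5, $r4, 2 ; 0/5/11/9/7/0/11
#1 sub  $r5, $r0, $r1 ; 0/5/11/9/7/65531/11
#2 bne  $r5, $r0, L5 ; 0/5/11/9/7/65531/11 ; →target
#3 slti  $r4, $r5, 2 ; 0/5/11/9/0/65531/11
#5 ori   $r2, $r2, 10 ; 0/5/11/9/0/65531/11
#6 bne  $r4, $r1, L9 ; 0/5/11/9/0/65531/11 ; →target
#7 slt  $r5, $r1, $r5 ; 0/5/11/9/0/1/11
#9 xori  $r5, $r4, 2 ; 0/5/11/9/0/2/11
#10 andi  $r1, $r1, 3 ; 0/1/11/9/0/2/11
#11 slt  $r6, $r5, $r4 ; 0/1/11/9/0/2/0

0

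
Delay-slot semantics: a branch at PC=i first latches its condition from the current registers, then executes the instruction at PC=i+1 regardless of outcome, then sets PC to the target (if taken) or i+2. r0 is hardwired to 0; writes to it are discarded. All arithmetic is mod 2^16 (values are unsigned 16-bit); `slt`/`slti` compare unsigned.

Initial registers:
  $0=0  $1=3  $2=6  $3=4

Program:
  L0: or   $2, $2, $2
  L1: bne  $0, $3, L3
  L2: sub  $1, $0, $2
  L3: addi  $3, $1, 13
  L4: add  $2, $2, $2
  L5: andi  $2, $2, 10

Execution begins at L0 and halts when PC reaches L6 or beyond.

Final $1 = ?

65530

  step pc=0: or   $2, $2, $2  regs=(0,3,6,4)
  step pc=1: bne  $0, $3, L3  cond=T  regs=(0,3,6,4)
  step pc=2: sub  $1, $0, $2  regs=(0,65530,6,4)
  step pc=3: addi  $3, $1, 13  regs=(0,65530,6,7)
  step pc=4: add  $2, $2, $2  regs=(0,65530,12,7)
  step pc=5: andi  $2, $2, 10  regs=(0,65530,8,7)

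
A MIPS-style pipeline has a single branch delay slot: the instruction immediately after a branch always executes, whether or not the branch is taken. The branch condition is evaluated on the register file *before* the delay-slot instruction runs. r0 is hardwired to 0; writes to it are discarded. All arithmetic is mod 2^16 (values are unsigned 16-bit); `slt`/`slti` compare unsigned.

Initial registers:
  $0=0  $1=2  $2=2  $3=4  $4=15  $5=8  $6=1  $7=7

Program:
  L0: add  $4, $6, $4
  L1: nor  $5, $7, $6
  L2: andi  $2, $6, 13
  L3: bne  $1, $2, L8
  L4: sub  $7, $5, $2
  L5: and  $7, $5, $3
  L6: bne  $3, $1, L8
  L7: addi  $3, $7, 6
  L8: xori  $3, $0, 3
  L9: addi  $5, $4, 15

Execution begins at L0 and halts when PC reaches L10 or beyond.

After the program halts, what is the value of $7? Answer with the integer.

65527

  step pc=0: add  $4, $6, $4  regs=(0,2,2,4,16,8,1,7)
  step pc=1: nor  $5, $7, $6  regs=(0,2,2,4,16,65528,1,7)
  step pc=2: andi  $2, $6, 13  regs=(0,2,1,4,16,65528,1,7)
  step pc=3: bne  $1, $2, L8  cond=T  regs=(0,2,1,4,16,65528,1,7)
  step pc=4: sub  $7, $5, $2  regs=(0,2,1,4,16,65528,1,65527)
  step pc=8: xori  $3, $0, 3  regs=(0,2,1,3,16,65528,1,65527)
  step pc=9: addi  $5, $4, 15  regs=(0,2,1,3,16,31,1,65527)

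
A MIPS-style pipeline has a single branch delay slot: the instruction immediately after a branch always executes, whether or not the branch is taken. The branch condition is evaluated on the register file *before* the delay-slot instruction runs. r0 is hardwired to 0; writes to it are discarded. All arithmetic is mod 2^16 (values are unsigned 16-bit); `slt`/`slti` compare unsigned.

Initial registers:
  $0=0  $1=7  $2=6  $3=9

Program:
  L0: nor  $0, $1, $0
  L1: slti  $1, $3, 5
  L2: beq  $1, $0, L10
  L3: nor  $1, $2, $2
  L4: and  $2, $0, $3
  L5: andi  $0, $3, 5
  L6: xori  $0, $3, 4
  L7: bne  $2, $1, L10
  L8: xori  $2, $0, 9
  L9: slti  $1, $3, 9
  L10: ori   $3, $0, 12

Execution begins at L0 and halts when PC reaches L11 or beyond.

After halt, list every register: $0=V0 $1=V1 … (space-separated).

  step pc=0: nor  $0, $1, $0  regs=(0,7,6,9)
  step pc=1: slti  $1, $3, 5  regs=(0,0,6,9)
  step pc=2: beq  $1, $0, L10  cond=T  regs=(0,0,6,9)
  step pc=3: nor  $1, $2, $2  regs=(0,65529,6,9)
  step pc=10: ori   $3, $0, 12  regs=(0,65529,6,12)

$0=0 $1=65529 $2=6 $3=12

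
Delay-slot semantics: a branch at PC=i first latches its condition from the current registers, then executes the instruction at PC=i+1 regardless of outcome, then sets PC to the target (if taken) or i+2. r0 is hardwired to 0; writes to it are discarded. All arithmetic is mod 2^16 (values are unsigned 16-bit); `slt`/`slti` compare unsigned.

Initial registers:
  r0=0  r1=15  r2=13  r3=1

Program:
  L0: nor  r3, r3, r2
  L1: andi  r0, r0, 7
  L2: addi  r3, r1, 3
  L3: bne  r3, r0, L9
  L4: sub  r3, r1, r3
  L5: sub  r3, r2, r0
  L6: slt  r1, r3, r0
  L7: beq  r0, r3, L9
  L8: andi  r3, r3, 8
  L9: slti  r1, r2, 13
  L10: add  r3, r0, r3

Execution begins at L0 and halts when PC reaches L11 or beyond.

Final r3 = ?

65533

PC=0  nor  r3, r3, r2        | r0=0 r1=15 r2=13 r3=65522
PC=1  andi  r0, r0, 7        | r0=0 r1=15 r2=13 r3=65522
PC=2  addi  r3, r1, 3        | r0=0 r1=15 r2=13 r3=18
PC=3  bne  r3, r0, L9        | r0=0 r1=15 r2=13 r3=18  [TAKEN]
PC=4  sub  r3, r1, r3        | r0=0 r1=15 r2=13 r3=65533
PC=9  slti  r1, r2, 13       | r0=0 r1=0 r2=13 r3=65533
PC=10 add  r3, r0, r3        | r0=0 r1=0 r2=13 r3=65533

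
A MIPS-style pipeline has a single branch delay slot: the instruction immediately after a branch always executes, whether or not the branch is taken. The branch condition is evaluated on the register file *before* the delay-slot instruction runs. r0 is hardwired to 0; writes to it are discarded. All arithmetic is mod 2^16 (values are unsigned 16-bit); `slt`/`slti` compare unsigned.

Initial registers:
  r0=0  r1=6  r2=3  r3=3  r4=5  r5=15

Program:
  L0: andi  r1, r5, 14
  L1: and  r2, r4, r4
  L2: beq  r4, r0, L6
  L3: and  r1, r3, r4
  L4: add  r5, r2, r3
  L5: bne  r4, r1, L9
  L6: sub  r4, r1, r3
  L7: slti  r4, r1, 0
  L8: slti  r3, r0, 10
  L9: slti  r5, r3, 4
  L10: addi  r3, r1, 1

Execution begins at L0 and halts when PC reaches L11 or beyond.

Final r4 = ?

65534

PC=0  andi  r1, r5, 14       | r0=0 r1=14 r2=3 r3=3 r4=5 r5=15
PC=1  and  r2, r4, r4        | r0=0 r1=14 r2=5 r3=3 r4=5 r5=15
PC=2  beq  r4, r0, L6        | r0=0 r1=14 r2=5 r3=3 r4=5 r5=15  [not taken]
PC=3  and  r1, r3, r4        | r0=0 r1=1 r2=5 r3=3 r4=5 r5=15
PC=4  add  r5, r2, r3        | r0=0 r1=1 r2=5 r3=3 r4=5 r5=8
PC=5  bne  r4, r1, L9        | r0=0 r1=1 r2=5 r3=3 r4=5 r5=8  [TAKEN]
PC=6  sub  r4, r1, r3        | r0=0 r1=1 r2=5 r3=3 r4=65534 r5=8
PC=9  slti  r5, r3, 4        | r0=0 r1=1 r2=5 r3=3 r4=65534 r5=1
PC=10 addi  r3, r1, 1        | r0=0 r1=1 r2=5 r3=2 r4=65534 r5=1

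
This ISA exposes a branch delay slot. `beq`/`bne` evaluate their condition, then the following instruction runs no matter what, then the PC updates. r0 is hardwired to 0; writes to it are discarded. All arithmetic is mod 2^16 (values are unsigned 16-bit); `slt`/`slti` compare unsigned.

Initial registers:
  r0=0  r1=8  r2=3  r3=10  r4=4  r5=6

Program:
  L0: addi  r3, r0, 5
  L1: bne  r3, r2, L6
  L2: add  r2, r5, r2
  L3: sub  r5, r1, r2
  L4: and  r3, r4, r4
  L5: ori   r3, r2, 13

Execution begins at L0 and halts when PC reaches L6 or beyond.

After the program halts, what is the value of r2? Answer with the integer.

#0 addi  r3, r0, 5 ; 0/8/3/5/4/6
#1 bne  r3, r2, L6 ; 0/8/3/5/4/6 ; →target
#2 add  r2, r5, r2 ; 0/8/9/5/4/6

9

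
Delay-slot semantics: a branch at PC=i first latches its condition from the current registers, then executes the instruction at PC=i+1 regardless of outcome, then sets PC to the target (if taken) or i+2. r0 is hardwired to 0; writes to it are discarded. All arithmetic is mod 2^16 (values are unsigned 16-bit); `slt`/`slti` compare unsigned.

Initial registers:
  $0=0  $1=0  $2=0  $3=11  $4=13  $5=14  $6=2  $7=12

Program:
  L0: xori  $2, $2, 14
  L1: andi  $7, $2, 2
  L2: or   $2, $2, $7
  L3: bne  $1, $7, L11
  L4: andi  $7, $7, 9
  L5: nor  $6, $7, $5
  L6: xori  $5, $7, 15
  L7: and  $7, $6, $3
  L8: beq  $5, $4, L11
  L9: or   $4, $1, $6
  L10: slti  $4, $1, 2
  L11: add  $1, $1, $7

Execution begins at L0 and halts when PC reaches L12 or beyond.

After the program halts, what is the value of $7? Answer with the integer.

PC=0  xori  $2, $2, 14       | $0=0 $1=0 $2=14 $3=11 $4=13 $5=14 $6=2 $7=12
PC=1  andi  $7, $2, 2        | $0=0 $1=0 $2=14 $3=11 $4=13 $5=14 $6=2 $7=2
PC=2  or   $2, $2, $7        | $0=0 $1=0 $2=14 $3=11 $4=13 $5=14 $6=2 $7=2
PC=3  bne  $1, $7, L11       | $0=0 $1=0 $2=14 $3=11 $4=13 $5=14 $6=2 $7=2  [TAKEN]
PC=4  andi  $7, $7, 9        | $0=0 $1=0 $2=14 $3=11 $4=13 $5=14 $6=2 $7=0
PC=11 add  $1, $1, $7        | $0=0 $1=0 $2=14 $3=11 $4=13 $5=14 $6=2 $7=0

0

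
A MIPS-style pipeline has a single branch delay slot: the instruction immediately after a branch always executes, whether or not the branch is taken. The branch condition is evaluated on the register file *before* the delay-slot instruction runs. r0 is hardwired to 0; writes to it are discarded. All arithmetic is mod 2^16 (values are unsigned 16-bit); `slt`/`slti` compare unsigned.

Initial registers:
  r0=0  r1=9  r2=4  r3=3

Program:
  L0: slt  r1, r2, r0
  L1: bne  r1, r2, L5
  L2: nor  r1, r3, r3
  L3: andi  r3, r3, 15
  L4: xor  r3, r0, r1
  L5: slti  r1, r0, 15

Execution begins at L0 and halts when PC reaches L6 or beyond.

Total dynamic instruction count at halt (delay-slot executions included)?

4

  step pc=0: slt  r1, r2, r0  regs=(0,0,4,3)
  step pc=1: bne  r1, r2, L5  cond=T  regs=(0,0,4,3)
  step pc=2: nor  r1, r3, r3  regs=(0,65532,4,3)
  step pc=5: slti  r1, r0, 15  regs=(0,1,4,3)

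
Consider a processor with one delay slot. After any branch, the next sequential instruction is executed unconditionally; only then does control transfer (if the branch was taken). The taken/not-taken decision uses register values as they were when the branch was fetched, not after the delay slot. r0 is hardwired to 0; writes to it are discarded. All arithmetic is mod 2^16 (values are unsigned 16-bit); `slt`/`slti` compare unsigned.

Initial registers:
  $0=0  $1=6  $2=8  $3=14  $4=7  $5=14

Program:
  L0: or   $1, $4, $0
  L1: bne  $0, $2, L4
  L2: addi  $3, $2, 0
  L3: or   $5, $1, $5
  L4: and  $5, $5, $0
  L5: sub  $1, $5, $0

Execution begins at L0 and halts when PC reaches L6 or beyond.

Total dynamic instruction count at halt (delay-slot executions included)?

[0] or   $1, $4, $0  →  {$0:0, $1:7, $2:8, $3:14, $4:7, $5:14}
[1] bne  $0, $2, L4  →  {$0:0, $1:7, $2:8, $3:14, $4:7, $5:14}  ⟨branch taken⟩
[2] addi  $3, $2, 0  →  {$0:0, $1:7, $2:8, $3:8, $4:7, $5:14}
[4] and  $5, $5, $0  →  {$0:0, $1:7, $2:8, $3:8, $4:7, $5:0}
[5] sub  $1, $5, $0  →  {$0:0, $1:0, $2:8, $3:8, $4:7, $5:0}

5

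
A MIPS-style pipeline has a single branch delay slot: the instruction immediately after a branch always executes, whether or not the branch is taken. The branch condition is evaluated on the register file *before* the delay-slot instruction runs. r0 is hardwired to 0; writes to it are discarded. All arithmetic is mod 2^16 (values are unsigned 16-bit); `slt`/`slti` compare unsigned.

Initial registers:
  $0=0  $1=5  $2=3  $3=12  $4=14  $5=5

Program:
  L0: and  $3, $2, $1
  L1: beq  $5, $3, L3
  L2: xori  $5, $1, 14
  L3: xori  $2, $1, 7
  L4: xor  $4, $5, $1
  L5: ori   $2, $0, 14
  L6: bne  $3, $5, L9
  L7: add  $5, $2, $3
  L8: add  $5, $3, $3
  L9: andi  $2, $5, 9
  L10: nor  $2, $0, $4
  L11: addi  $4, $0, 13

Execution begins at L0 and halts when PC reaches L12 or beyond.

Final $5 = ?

PC=0  and  $3, $2, $1        | $0=0 $1=5 $2=3 $3=1 $4=14 $5=5
PC=1  beq  $5, $3, L3        | $0=0 $1=5 $2=3 $3=1 $4=14 $5=5  [not taken]
PC=2  xori  $5, $1, 14       | $0=0 $1=5 $2=3 $3=1 $4=14 $5=11
PC=3  xori  $2, $1, 7        | $0=0 $1=5 $2=2 $3=1 $4=14 $5=11
PC=4  xor  $4, $5, $1        | $0=0 $1=5 $2=2 $3=1 $4=14 $5=11
PC=5  ori   $2, $0, 14       | $0=0 $1=5 $2=14 $3=1 $4=14 $5=11
PC=6  bne  $3, $5, L9        | $0=0 $1=5 $2=14 $3=1 $4=14 $5=11  [TAKEN]
PC=7  add  $5, $2, $3        | $0=0 $1=5 $2=14 $3=1 $4=14 $5=15
PC=9  andi  $2, $5, 9        | $0=0 $1=5 $2=9 $3=1 $4=14 $5=15
PC=10 nor  $2, $0, $4        | $0=0 $1=5 $2=65521 $3=1 $4=14 $5=15
PC=11 addi  $4, $0, 13       | $0=0 $1=5 $2=65521 $3=1 $4=13 $5=15

15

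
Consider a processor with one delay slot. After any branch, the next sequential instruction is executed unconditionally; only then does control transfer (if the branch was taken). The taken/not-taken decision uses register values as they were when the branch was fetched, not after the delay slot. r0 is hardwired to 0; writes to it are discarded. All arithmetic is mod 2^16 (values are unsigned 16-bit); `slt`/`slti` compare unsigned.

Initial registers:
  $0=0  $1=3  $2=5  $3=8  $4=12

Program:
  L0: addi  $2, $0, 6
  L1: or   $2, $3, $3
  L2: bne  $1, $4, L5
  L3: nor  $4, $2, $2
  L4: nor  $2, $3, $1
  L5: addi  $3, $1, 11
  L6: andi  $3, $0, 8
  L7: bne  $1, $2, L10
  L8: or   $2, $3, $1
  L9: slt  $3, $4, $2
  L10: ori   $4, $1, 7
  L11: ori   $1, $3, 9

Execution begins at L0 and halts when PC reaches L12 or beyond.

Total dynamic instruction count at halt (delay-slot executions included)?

10

[0] addi  $2, $0, 6  →  {$0:0, $1:3, $2:6, $3:8, $4:12}
[1] or   $2, $3, $3  →  {$0:0, $1:3, $2:8, $3:8, $4:12}
[2] bne  $1, $4, L5  →  {$0:0, $1:3, $2:8, $3:8, $4:12}  ⟨branch taken⟩
[3] nor  $4, $2, $2  →  {$0:0, $1:3, $2:8, $3:8, $4:65527}
[5] addi  $3, $1, 11  →  {$0:0, $1:3, $2:8, $3:14, $4:65527}
[6] andi  $3, $0, 8  →  {$0:0, $1:3, $2:8, $3:0, $4:65527}
[7] bne  $1, $2, L10  →  {$0:0, $1:3, $2:8, $3:0, $4:65527}  ⟨branch taken⟩
[8] or   $2, $3, $1  →  {$0:0, $1:3, $2:3, $3:0, $4:65527}
[10] ori   $4, $1, 7  →  {$0:0, $1:3, $2:3, $3:0, $4:7}
[11] ori   $1, $3, 9  →  {$0:0, $1:9, $2:3, $3:0, $4:7}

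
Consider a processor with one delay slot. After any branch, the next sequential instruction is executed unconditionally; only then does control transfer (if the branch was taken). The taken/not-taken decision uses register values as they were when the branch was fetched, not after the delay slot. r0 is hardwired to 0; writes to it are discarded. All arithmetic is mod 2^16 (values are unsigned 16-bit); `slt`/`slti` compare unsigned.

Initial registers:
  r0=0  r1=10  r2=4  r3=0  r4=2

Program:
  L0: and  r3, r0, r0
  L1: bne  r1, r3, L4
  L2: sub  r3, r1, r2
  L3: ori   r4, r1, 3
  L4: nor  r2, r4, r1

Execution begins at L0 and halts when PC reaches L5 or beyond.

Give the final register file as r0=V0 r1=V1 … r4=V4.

r0=0 r1=10 r2=65525 r3=6 r4=2

#0 and  r3, r0, r0 ; 0/10/4/0/2
#1 bne  r1, r3, L4 ; 0/10/4/0/2 ; →target
#2 sub  r3, r1, r2 ; 0/10/4/6/2
#4 nor  r2, r4, r1 ; 0/10/65525/6/2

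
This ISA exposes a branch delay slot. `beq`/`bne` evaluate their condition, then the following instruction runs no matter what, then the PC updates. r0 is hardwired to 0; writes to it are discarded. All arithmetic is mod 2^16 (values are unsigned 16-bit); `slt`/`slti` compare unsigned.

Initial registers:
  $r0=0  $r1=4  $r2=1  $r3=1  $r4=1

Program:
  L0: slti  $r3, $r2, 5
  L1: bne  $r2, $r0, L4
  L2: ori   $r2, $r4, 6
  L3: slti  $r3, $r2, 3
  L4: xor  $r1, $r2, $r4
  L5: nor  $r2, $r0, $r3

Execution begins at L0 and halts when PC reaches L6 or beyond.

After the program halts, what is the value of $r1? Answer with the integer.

6

[0] slti  $r3, $r2, 5  →  {$r0:0, $r1:4, $r2:1, $r3:1, $r4:1}
[1] bne  $r2, $r0, L4  →  {$r0:0, $r1:4, $r2:1, $r3:1, $r4:1}  ⟨branch taken⟩
[2] ori   $r2, $r4, 6  →  {$r0:0, $r1:4, $r2:7, $r3:1, $r4:1}
[4] xor  $r1, $r2, $r4  →  {$r0:0, $r1:6, $r2:7, $r3:1, $r4:1}
[5] nor  $r2, $r0, $r3  →  {$r0:0, $r1:6, $r2:65534, $r3:1, $r4:1}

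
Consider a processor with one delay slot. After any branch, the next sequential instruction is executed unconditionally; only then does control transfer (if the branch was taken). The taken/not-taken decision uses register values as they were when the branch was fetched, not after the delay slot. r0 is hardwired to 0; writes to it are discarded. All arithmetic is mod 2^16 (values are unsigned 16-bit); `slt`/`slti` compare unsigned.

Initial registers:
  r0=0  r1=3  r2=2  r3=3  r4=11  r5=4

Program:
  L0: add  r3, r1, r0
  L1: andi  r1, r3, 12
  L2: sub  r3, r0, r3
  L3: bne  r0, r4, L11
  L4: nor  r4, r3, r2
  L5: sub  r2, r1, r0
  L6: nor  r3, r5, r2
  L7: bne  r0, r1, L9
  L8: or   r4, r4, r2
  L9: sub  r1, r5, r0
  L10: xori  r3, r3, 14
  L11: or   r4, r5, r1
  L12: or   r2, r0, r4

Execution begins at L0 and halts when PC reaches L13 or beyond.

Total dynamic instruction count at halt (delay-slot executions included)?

PC=0  add  r3, r1, r0        | r0=0 r1=3 r2=2 r3=3 r4=11 r5=4
PC=1  andi  r1, r3, 12       | r0=0 r1=0 r2=2 r3=3 r4=11 r5=4
PC=2  sub  r3, r0, r3        | r0=0 r1=0 r2=2 r3=65533 r4=11 r5=4
PC=3  bne  r0, r4, L11       | r0=0 r1=0 r2=2 r3=65533 r4=11 r5=4  [TAKEN]
PC=4  nor  r4, r3, r2        | r0=0 r1=0 r2=2 r3=65533 r4=0 r5=4
PC=11 or   r4, r5, r1        | r0=0 r1=0 r2=2 r3=65533 r4=4 r5=4
PC=12 or   r2, r0, r4        | r0=0 r1=0 r2=4 r3=65533 r4=4 r5=4

7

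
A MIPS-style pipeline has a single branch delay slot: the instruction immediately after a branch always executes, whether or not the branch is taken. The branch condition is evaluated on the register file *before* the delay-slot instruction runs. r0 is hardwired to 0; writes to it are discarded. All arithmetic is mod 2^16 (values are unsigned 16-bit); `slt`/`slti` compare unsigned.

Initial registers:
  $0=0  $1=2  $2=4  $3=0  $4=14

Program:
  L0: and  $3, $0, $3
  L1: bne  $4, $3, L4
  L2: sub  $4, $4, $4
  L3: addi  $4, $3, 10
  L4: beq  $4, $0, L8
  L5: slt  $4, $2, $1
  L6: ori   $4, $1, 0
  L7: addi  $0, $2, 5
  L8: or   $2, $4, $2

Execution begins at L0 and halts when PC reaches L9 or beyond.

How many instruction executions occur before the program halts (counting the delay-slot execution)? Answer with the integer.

6

[0] and  $3, $0, $3  →  {$0:0, $1:2, $2:4, $3:0, $4:14}
[1] bne  $4, $3, L4  →  {$0:0, $1:2, $2:4, $3:0, $4:14}  ⟨branch taken⟩
[2] sub  $4, $4, $4  →  {$0:0, $1:2, $2:4, $3:0, $4:0}
[4] beq  $4, $0, L8  →  {$0:0, $1:2, $2:4, $3:0, $4:0}  ⟨branch taken⟩
[5] slt  $4, $2, $1  →  {$0:0, $1:2, $2:4, $3:0, $4:0}
[8] or   $2, $4, $2  →  {$0:0, $1:2, $2:4, $3:0, $4:0}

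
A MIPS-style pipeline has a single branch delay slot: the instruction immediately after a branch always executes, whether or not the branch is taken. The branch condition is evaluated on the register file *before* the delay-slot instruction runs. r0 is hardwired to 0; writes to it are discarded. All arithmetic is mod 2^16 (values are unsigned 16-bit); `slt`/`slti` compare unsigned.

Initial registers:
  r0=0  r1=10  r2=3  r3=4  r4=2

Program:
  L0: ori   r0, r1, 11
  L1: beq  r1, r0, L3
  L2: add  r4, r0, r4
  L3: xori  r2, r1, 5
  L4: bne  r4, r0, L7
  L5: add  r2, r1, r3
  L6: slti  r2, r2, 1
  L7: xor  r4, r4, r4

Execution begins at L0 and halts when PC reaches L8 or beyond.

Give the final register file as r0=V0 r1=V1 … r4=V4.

r0=0 r1=10 r2=14 r3=4 r4=0

[0] ori   r0, r1, 11  →  {r0:0, r1:10, r2:3, r3:4, r4:2}
[1] beq  r1, r0, L3  →  {r0:0, r1:10, r2:3, r3:4, r4:2}  ⟨branch fallthrough⟩
[2] add  r4, r0, r4  →  {r0:0, r1:10, r2:3, r3:4, r4:2}
[3] xori  r2, r1, 5  →  {r0:0, r1:10, r2:15, r3:4, r4:2}
[4] bne  r4, r0, L7  →  {r0:0, r1:10, r2:15, r3:4, r4:2}  ⟨branch taken⟩
[5] add  r2, r1, r3  →  {r0:0, r1:10, r2:14, r3:4, r4:2}
[7] xor  r4, r4, r4  →  {r0:0, r1:10, r2:14, r3:4, r4:0}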